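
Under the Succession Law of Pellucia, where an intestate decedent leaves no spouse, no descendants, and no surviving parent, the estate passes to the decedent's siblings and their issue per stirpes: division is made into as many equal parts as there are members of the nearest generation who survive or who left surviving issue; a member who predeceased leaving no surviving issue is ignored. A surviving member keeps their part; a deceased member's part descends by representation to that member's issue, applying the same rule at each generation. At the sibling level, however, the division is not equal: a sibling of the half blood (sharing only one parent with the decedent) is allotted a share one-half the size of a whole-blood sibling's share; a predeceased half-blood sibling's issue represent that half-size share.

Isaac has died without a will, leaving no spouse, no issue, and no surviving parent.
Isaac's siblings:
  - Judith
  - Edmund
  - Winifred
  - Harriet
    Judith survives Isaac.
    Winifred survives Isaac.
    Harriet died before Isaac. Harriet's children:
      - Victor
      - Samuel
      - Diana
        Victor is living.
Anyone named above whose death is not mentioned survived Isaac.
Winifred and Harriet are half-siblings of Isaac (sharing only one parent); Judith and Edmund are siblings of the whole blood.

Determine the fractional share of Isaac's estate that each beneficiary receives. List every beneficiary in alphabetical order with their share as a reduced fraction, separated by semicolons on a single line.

Diana 1/18; Edmund 1/3; Judith 1/3; Samuel 1/18; Victor 1/18; Winifred 1/6

No spouse, descendants, or parent survives, so the estate passes to Isaac's siblings per stirpes.
Half-blood siblings count for one-half the weight of whole-blood siblings at the initial division.
Dividing 1 in proportion to weights (total weight 3): Judith (weight 1) → 1/3; Edmund (weight 1) → 1/3; Winifred (weight 1/2) → 1/6; Harriet (weight 1/2) → 1/6.
Judith is living and takes 1/3.
Edmund is living and takes 1/3.
Winifred is living and takes 1/6.
Harriet predeceased; the 1/6 allotted to Harriet's branch passes to Harriet's issue by representation.
The 1/6 is divided into 3 equal shares of 1/18 among Victor, Samuel, Diana.
Victor is living and takes 1/18.
Samuel is living and takes 1/18.
Diana is living and takes 1/18.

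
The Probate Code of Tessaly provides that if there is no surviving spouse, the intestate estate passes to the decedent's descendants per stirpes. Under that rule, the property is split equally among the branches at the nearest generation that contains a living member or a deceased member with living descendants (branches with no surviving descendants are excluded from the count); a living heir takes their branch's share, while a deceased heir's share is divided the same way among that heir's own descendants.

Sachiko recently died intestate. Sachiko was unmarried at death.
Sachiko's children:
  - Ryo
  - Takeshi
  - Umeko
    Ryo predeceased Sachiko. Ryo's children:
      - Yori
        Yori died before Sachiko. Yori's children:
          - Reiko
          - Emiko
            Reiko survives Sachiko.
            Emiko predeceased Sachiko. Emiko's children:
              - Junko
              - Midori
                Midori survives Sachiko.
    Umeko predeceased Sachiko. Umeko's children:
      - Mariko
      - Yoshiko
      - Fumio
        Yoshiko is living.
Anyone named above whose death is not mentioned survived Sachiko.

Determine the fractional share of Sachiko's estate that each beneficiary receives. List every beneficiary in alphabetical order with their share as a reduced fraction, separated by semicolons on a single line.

There is no surviving spouse, so the entire estate passes to Sachiko's descendants per stirpes.
The estate is divided into 3 equal shares of 1/3 among Ryo, Takeshi, Umeko.
Ryo predeceased; the 1/3 allotted to Ryo's branch passes to Ryo's issue by representation.
Yori's line is the sole branch at this level, so the full 1/3 passes to Yori's issue by representation.
The 1/3 is divided into 2 equal shares of 1/6 among Reiko, Emiko.
Reiko is living and takes 1/6.
Emiko predeceased; the 1/6 allotted to Emiko's branch passes to Emiko's issue by representation.
The 1/6 is divided into 2 equal shares of 1/12 among Junko, Midori.
Junko is living and takes 1/12.
Midori is living and takes 1/12.
Takeshi is living and takes 1/3.
Umeko predeceased; the 1/3 allotted to Umeko's branch passes to Umeko's issue by representation.
The 1/3 is divided into 3 equal shares of 1/9 among Mariko, Yoshiko, Fumio.
Mariko is living and takes 1/9.
Yoshiko is living and takes 1/9.
Fumio is living and takes 1/9.

Fumio 1/9; Junko 1/12; Mariko 1/9; Midori 1/12; Reiko 1/6; Takeshi 1/3; Yoshiko 1/9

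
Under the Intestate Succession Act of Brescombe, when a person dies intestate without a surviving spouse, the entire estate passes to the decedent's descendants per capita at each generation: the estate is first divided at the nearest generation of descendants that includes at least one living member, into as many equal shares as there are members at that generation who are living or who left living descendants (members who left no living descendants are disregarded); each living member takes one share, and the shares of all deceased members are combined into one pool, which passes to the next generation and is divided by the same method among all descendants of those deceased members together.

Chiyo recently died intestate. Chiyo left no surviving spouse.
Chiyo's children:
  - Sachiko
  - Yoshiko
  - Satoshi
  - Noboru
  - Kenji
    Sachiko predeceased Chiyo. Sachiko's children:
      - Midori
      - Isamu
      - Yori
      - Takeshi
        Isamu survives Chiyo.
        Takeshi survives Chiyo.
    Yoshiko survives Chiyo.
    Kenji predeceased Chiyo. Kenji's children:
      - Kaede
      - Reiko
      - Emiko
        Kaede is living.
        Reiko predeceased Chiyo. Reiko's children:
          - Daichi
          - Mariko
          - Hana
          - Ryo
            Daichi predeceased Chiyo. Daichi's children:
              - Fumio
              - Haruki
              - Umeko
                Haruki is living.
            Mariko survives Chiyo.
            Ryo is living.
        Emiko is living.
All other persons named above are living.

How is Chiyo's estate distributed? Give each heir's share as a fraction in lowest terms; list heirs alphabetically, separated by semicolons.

Emiko 2/35; Fumio 1/210; Hana 1/70; Haruki 1/210; Isamu 2/35; Kaede 2/35; Mariko 1/70; Midori 2/35; Noboru 1/5; Ryo 1/70; Satoshi 1/5; Takeshi 2/35; Umeko 1/210; Yori 2/35; Yoshiko 1/5

There is no surviving spouse, so the entire estate passes to Chiyo's descendants per capita at each generation.
At generation 1 (Sachiko, Yoshiko, Satoshi, Noboru, Kenji) there are 5 shares of (1)/5 = 1/5 each.
Living: Yoshiko, Satoshi, and Noboru — each takes 1/5.
Deceased: Sachiko and Kenji. Their combined 2/5 is pooled and carried to generation 2.
At generation 2 (Midori, Isamu, Yori, Takeshi, Kaede, Reiko, Emiko) there are 7 shares of (2/5)/7 = 2/35 each.
Living: Midori, Isamu, Yori, Takeshi, Kaede, and Emiko — each takes 2/35.
Deceased: Reiko. That 2/35 share is carried to generation 3.
At generation 3 (Daichi, Mariko, Hana, Ryo) there are 4 shares of (2/35)/4 = 1/70 each.
Living: Mariko, Hana, and Ryo — each takes 1/70.
Deceased: Daichi. That 1/70 share is carried to generation 4.
At generation 4 (Fumio, Haruki, Umeko) there are 3 shares of (1/70)/3 = 1/210 each.
Living: Fumio, Haruki, and Umeko — each takes 1/210.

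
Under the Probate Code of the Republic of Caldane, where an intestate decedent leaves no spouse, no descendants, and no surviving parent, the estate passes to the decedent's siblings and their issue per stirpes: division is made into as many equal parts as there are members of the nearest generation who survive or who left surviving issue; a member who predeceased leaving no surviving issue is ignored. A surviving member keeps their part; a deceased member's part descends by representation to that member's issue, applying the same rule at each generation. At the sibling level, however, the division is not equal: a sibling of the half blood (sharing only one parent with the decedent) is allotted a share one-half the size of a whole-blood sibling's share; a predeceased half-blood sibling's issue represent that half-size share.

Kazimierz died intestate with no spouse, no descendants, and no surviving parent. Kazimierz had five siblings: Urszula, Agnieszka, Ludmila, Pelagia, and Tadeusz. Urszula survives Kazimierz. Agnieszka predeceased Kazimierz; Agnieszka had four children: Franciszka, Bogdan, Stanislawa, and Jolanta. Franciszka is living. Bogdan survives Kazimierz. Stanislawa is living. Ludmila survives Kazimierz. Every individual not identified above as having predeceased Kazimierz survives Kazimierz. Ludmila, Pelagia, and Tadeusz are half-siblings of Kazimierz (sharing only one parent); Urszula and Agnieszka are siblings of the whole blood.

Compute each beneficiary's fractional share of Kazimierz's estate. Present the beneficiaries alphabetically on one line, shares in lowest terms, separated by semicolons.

Bogdan 1/14; Franciszka 1/14; Jolanta 1/14; Ludmila 1/7; Pelagia 1/7; Stanislawa 1/14; Tadeusz 1/7; Urszula 2/7

No spouse, descendants, or parent survives, so the estate passes to Kazimierz's siblings per stirpes.
Half-blood siblings count for one-half the weight of whole-blood siblings at the initial division.
Dividing 1 in proportion to weights (total weight 7/2): Urszula (weight 1) → 2/7; Agnieszka (weight 1) → 2/7; Ludmila (weight 1/2) → 1/7; Pelagia (weight 1/2) → 1/7; Tadeusz (weight 1/2) → 1/7.
Urszula is living and takes 2/7.
Agnieszka predeceased; the 2/7 allotted to Agnieszka's branch passes to Agnieszka's issue by representation.
The 2/7 is divided into 4 equal shares of 1/14 among Franciszka, Bogdan, Stanislawa, Jolanta.
Franciszka is living and takes 1/14.
Bogdan is living and takes 1/14.
Stanislawa is living and takes 1/14.
Jolanta is living and takes 1/14.
Ludmila is living and takes 1/7.
Pelagia is living and takes 1/7.
Tadeusz is living and takes 1/7.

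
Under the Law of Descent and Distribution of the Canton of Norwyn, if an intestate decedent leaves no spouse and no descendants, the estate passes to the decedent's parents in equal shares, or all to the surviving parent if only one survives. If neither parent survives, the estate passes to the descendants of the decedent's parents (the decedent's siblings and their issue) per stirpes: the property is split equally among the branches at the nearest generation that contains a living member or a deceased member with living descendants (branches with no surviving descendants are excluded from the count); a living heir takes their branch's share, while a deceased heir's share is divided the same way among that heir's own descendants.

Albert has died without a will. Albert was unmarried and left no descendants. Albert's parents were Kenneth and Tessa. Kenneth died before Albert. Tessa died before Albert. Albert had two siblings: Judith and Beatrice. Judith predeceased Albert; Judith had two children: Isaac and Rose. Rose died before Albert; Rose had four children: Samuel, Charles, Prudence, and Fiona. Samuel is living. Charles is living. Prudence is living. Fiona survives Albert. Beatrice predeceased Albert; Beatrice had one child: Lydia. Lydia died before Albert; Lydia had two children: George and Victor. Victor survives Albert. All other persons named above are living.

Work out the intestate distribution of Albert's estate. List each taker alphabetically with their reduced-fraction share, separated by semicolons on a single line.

Charles 1/16; Fiona 1/16; George 1/4; Isaac 1/4; Prudence 1/16; Samuel 1/16; Victor 1/4

Neither parent survives and there are no descendants, so the estate passes to Albert's siblings and their issue per stirpes.
The estate is divided into 2 equal shares of 1/2 among Judith, Beatrice.
Judith predeceased; the 1/2 allotted to Judith's branch passes to Judith's issue by representation.
The 1/2 is divided into 2 equal shares of 1/4 among Isaac, Rose.
Isaac is living and takes 1/4.
Rose predeceased; the 1/4 allotted to Rose's branch passes to Rose's issue by representation.
The 1/4 is divided into 4 equal shares of 1/16 among Samuel, Charles, Prudence, Fiona.
Samuel is living and takes 1/16.
Charles is living and takes 1/16.
Prudence is living and takes 1/16.
Fiona is living and takes 1/16.
Beatrice predeceased; the 1/2 allotted to Beatrice's branch passes to Beatrice's issue by representation.
Lydia's line is the sole branch at this level, so the full 1/2 passes to Lydia's issue by representation.
The 1/2 is divided into 2 equal shares of 1/4 among George, Victor.
George is living and takes 1/4.
Victor is living and takes 1/4.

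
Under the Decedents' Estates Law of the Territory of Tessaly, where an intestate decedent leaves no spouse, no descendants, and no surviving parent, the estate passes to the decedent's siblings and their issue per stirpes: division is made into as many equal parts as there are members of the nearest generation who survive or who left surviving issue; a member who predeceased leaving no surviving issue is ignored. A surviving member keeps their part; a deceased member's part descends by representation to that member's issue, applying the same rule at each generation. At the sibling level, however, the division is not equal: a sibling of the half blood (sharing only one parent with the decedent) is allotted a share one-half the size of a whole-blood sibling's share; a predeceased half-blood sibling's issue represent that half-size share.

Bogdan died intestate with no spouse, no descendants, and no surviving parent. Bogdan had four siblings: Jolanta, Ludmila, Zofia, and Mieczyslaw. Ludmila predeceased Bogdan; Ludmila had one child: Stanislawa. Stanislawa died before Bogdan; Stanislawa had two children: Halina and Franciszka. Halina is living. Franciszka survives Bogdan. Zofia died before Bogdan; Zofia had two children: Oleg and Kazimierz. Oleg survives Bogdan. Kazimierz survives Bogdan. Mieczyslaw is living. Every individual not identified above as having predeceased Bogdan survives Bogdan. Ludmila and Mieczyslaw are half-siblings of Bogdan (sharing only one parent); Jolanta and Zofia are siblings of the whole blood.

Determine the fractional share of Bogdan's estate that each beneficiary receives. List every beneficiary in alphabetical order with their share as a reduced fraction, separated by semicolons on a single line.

Franciszka 1/12; Halina 1/12; Jolanta 1/3; Kazimierz 1/6; Mieczyslaw 1/6; Oleg 1/6

No spouse, descendants, or parent survives, so the estate passes to Bogdan's siblings per stirpes.
Half-blood siblings count for one-half the weight of whole-blood siblings at the initial division.
Dividing 1 in proportion to weights (total weight 3): Jolanta (weight 1) → 1/3; Ludmila (weight 1/2) → 1/6; Zofia (weight 1) → 1/3; Mieczyslaw (weight 1/2) → 1/6.
Jolanta is living and takes 1/3.
Ludmila predeceased; the 1/6 allotted to Ludmila's branch passes to Ludmila's issue by representation.
Stanislawa's line is the sole branch at this level, so the full 1/6 passes to Stanislawa's issue by representation.
The 1/6 is divided into 2 equal shares of 1/12 among Halina, Franciszka.
Halina is living and takes 1/12.
Franciszka is living and takes 1/12.
Zofia predeceased; the 1/3 allotted to Zofia's branch passes to Zofia's issue by representation.
The 1/3 is divided into 2 equal shares of 1/6 among Oleg, Kazimierz.
Oleg is living and takes 1/6.
Kazimierz is living and takes 1/6.
Mieczyslaw is living and takes 1/6.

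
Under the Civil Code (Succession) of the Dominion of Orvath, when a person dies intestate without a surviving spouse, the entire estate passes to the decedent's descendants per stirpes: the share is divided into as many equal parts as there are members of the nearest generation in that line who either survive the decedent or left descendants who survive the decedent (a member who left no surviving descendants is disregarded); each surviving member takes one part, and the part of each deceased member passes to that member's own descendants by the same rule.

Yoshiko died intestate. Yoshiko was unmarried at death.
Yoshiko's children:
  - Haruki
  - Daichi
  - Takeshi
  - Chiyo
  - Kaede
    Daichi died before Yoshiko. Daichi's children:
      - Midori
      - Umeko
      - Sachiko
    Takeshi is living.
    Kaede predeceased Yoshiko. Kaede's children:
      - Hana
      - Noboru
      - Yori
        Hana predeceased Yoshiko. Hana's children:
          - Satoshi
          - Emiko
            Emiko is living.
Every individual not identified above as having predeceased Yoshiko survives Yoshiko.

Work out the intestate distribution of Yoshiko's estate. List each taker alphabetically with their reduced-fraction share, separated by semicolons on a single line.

Chiyo 1/5; Emiko 1/30; Haruki 1/5; Midori 1/15; Noboru 1/15; Sachiko 1/15; Satoshi 1/30; Takeshi 1/5; Umeko 1/15; Yori 1/15

There is no surviving spouse, so the entire estate passes to Yoshiko's descendants per stirpes.
The estate is divided into 5 equal shares of 1/5 among Haruki, Daichi, Takeshi, Chiyo, Kaede.
Haruki is living and takes 1/5.
Daichi predeceased; the 1/5 allotted to Daichi's branch passes to Daichi's issue by representation.
The 1/5 is divided into 3 equal shares of 1/15 among Midori, Umeko, Sachiko.
Midori is living and takes 1/15.
Umeko is living and takes 1/15.
Sachiko is living and takes 1/15.
Takeshi is living and takes 1/5.
Chiyo is living and takes 1/5.
Kaede predeceased; the 1/5 allotted to Kaede's branch passes to Kaede's issue by representation.
The 1/5 is divided into 3 equal shares of 1/15 among Hana, Noboru, Yori.
Hana predeceased; the 1/15 allotted to Hana's branch passes to Hana's issue by representation.
The 1/15 is divided into 2 equal shares of 1/30 among Satoshi, Emiko.
Satoshi is living and takes 1/30.
Emiko is living and takes 1/30.
Noboru is living and takes 1/15.
Yori is living and takes 1/15.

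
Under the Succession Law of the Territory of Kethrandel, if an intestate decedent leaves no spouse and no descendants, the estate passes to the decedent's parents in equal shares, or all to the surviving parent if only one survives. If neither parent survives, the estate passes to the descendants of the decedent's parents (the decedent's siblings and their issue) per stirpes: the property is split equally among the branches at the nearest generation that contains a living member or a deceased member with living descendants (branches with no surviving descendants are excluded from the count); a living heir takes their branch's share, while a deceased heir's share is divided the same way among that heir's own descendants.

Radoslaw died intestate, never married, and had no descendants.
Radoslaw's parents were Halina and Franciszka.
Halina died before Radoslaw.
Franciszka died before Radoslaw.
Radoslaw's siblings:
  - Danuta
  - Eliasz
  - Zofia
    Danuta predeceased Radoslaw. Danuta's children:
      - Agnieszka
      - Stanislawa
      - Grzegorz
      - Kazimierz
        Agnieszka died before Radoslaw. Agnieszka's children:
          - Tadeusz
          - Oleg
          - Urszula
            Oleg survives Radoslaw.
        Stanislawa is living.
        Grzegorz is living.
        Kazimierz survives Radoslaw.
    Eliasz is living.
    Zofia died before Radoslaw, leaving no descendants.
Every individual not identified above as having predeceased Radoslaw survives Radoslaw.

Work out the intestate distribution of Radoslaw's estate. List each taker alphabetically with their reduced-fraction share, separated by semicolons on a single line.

Neither parent survives and there are no descendants, so the estate passes to Radoslaw's siblings and their issue per stirpes.
Zofia left no surviving issue, so that branch lapses and is disregarded.
The estate is divided into 2 equal shares of 1/2 among Danuta, Eliasz.
Danuta predeceased; the 1/2 allotted to Danuta's branch passes to Danuta's issue by representation.
The 1/2 is divided into 4 equal shares of 1/8 among Agnieszka, Stanislawa, Grzegorz, Kazimierz.
Agnieszka predeceased; the 1/8 allotted to Agnieszka's branch passes to Agnieszka's issue by representation.
The 1/8 is divided into 3 equal shares of 1/24 among Tadeusz, Oleg, Urszula.
Tadeusz is living and takes 1/24.
Oleg is living and takes 1/24.
Urszula is living and takes 1/24.
Stanislawa is living and takes 1/8.
Grzegorz is living and takes 1/8.
Kazimierz is living and takes 1/8.
Eliasz is living and takes 1/2.

Eliasz 1/2; Grzegorz 1/8; Kazimierz 1/8; Oleg 1/24; Stanislawa 1/8; Tadeusz 1/24; Urszula 1/24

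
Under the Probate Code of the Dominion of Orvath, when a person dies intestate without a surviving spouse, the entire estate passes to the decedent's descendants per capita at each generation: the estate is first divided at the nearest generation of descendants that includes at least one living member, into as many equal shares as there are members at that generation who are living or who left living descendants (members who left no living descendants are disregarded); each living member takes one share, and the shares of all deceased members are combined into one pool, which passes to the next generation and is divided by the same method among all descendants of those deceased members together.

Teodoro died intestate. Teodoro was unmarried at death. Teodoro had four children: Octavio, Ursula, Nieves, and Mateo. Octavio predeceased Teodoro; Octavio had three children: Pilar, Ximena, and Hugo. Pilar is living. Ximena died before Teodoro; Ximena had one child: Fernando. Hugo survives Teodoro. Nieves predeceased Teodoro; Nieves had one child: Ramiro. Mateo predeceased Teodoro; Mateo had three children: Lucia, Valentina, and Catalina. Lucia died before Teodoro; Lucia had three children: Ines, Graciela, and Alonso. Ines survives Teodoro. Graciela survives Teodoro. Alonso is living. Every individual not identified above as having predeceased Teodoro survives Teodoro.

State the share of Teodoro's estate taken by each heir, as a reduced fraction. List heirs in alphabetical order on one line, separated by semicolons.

Alonso 3/56; Catalina 3/28; Fernando 3/56; Graciela 3/56; Hugo 3/28; Ines 3/56; Pilar 3/28; Ramiro 3/28; Ursula 1/4; Valentina 3/28

There is no surviving spouse, so the entire estate passes to Teodoro's descendants per capita at each generation.
At generation 1 (Octavio, Ursula, Nieves, Mateo) there are 4 shares of (1)/4 = 1/4 each.
Living: Ursula — each takes 1/4.
Deceased: Octavio, Nieves, and Mateo. Their combined 3/4 is pooled and carried to generation 2.
At generation 2 (Pilar, Ximena, Hugo, Ramiro, Lucia, Valentina, Catalina) there are 7 shares of (3/4)/7 = 3/28 each.
Living: Pilar, Hugo, Ramiro, Valentina, and Catalina — each takes 3/28.
Deceased: Ximena and Lucia. Their combined 3/14 is pooled and carried to generation 3.
At generation 3 (Fernando, Ines, Graciela, Alonso) there are 4 shares of (3/14)/4 = 3/56 each.
Living: Fernando, Ines, Graciela, and Alonso — each takes 3/56.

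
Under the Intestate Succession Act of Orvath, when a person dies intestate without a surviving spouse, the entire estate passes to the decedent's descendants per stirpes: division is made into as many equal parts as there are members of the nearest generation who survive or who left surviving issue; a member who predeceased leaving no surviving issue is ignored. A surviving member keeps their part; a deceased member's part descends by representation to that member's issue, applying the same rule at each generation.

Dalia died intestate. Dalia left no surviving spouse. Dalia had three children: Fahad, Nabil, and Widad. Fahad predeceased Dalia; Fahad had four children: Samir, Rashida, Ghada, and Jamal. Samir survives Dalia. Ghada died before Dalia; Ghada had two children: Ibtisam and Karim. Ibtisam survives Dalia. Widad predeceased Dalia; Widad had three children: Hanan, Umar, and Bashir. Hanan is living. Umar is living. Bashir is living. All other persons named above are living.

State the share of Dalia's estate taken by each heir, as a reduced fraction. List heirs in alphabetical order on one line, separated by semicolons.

Bashir 1/9; Hanan 1/9; Ibtisam 1/24; Jamal 1/12; Karim 1/24; Nabil 1/3; Rashida 1/12; Samir 1/12; Umar 1/9

There is no surviving spouse, so the entire estate passes to Dalia's descendants per stirpes.
The estate is divided into 3 equal shares of 1/3 among Fahad, Nabil, Widad.
Fahad predeceased; the 1/3 allotted to Fahad's branch passes to Fahad's issue by representation.
The 1/3 is divided into 4 equal shares of 1/12 among Samir, Rashida, Ghada, Jamal.
Samir is living and takes 1/12.
Rashida is living and takes 1/12.
Ghada predeceased; the 1/12 allotted to Ghada's branch passes to Ghada's issue by representation.
The 1/12 is divided into 2 equal shares of 1/24 among Ibtisam, Karim.
Ibtisam is living and takes 1/24.
Karim is living and takes 1/24.
Jamal is living and takes 1/12.
Nabil is living and takes 1/3.
Widad predeceased; the 1/3 allotted to Widad's branch passes to Widad's issue by representation.
The 1/3 is divided into 3 equal shares of 1/9 among Hanan, Umar, Bashir.
Hanan is living and takes 1/9.
Umar is living and takes 1/9.
Bashir is living and takes 1/9.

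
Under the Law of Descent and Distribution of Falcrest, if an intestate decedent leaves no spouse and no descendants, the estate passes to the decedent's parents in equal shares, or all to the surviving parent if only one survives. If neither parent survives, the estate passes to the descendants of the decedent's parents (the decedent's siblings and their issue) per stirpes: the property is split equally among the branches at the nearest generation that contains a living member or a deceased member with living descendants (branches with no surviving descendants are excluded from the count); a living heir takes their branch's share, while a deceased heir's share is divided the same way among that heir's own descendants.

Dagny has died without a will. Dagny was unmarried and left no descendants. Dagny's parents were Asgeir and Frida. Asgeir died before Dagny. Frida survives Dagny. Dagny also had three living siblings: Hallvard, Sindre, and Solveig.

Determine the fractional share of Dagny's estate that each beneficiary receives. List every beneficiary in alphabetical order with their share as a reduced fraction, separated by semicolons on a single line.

Frida 1

Only one parent, Frida, survives, so Frida takes the entire estate. The siblings take nothing because a surviving parent has priority.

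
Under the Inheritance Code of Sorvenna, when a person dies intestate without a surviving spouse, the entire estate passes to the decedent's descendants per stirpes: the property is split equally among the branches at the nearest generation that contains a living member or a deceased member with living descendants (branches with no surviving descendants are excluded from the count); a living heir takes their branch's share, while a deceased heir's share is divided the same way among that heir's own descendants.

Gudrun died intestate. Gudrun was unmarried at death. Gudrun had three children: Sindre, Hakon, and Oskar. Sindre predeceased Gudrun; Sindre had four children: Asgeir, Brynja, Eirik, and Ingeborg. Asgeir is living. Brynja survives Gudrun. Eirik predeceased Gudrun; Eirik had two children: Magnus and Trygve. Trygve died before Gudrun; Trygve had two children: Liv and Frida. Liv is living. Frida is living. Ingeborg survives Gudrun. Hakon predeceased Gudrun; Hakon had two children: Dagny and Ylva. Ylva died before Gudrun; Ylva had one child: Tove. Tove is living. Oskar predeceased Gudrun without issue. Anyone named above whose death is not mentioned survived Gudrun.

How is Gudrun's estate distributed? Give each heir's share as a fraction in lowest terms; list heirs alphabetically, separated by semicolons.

There is no surviving spouse, so the entire estate passes to Gudrun's descendants per stirpes.
Oskar left no surviving issue, so that branch lapses and is disregarded.
The estate is divided into 2 equal shares of 1/2 among Sindre, Hakon.
Sindre predeceased; the 1/2 allotted to Sindre's branch passes to Sindre's issue by representation.
The 1/2 is divided into 4 equal shares of 1/8 among Asgeir, Brynja, Eirik, Ingeborg.
Asgeir is living and takes 1/8.
Brynja is living and takes 1/8.
Eirik predeceased; the 1/8 allotted to Eirik's branch passes to Eirik's issue by representation.
The 1/8 is divided into 2 equal shares of 1/16 among Magnus, Trygve.
Magnus is living and takes 1/16.
Trygve predeceased; the 1/16 allotted to Trygve's branch passes to Trygve's issue by representation.
The 1/16 is divided into 2 equal shares of 1/32 among Liv, Frida.
Liv is living and takes 1/32.
Frida is living and takes 1/32.
Ingeborg is living and takes 1/8.
Hakon predeceased; the 1/2 allotted to Hakon's branch passes to Hakon's issue by representation.
The 1/2 is divided into 2 equal shares of 1/4 among Dagny, Ylva.
Dagny is living and takes 1/4.
Ylva predeceased; the 1/4 allotted to Ylva's branch passes to Ylva's issue by representation.
Tove is the sole taker at this level and receives the full 1/4.

Asgeir 1/8; Brynja 1/8; Dagny 1/4; Frida 1/32; Ingeborg 1/8; Liv 1/32; Magnus 1/16; Tove 1/4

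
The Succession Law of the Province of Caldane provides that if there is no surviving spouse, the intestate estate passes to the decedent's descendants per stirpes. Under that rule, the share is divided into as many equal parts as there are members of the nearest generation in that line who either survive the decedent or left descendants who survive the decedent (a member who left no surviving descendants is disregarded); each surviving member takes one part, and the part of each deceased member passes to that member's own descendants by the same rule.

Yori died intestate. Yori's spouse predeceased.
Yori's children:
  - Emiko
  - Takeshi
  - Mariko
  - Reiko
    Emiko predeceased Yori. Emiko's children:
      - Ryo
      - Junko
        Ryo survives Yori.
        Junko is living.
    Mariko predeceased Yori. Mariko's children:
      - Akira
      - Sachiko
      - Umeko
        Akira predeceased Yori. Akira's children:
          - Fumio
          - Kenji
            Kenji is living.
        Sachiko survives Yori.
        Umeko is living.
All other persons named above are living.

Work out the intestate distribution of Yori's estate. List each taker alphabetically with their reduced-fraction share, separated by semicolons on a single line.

There is no surviving spouse, so the entire estate passes to Yori's descendants per stirpes.
The estate is divided into 4 equal shares of 1/4 among Emiko, Takeshi, Mariko, Reiko.
Emiko predeceased; the 1/4 allotted to Emiko's branch passes to Emiko's issue by representation.
The 1/4 is divided into 2 equal shares of 1/8 among Ryo, Junko.
Ryo is living and takes 1/8.
Junko is living and takes 1/8.
Takeshi is living and takes 1/4.
Mariko predeceased; the 1/4 allotted to Mariko's branch passes to Mariko's issue by representation.
The 1/4 is divided into 3 equal shares of 1/12 among Akira, Sachiko, Umeko.
Akira predeceased; the 1/12 allotted to Akira's branch passes to Akira's issue by representation.
The 1/12 is divided into 2 equal shares of 1/24 among Fumio, Kenji.
Fumio is living and takes 1/24.
Kenji is living and takes 1/24.
Sachiko is living and takes 1/12.
Umeko is living and takes 1/12.
Reiko is living and takes 1/4.

Fumio 1/24; Junko 1/8; Kenji 1/24; Reiko 1/4; Ryo 1/8; Sachiko 1/12; Takeshi 1/4; Umeko 1/12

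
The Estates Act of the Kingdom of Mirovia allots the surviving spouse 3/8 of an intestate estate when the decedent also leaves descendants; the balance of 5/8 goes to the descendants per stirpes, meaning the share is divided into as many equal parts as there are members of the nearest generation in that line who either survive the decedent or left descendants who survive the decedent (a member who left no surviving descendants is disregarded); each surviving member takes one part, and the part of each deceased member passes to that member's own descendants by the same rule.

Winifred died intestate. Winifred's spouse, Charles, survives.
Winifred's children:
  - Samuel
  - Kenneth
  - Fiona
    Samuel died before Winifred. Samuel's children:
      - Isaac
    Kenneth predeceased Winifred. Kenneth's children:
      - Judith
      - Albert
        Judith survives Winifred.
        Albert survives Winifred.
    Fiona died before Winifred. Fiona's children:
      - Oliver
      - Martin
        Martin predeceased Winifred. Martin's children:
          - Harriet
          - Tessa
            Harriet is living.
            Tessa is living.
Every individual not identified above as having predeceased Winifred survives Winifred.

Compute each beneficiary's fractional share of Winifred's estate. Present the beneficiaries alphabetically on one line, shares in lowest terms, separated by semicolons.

Albert 5/48; Charles 3/8; Harriet 5/96; Isaac 5/24; Judith 5/48; Oliver 5/48; Tessa 5/96

Charles, as surviving spouse, takes 3/8.
The remaining 5/8 passes to Winifred's descendants per stirpes.
The 5/8 is divided into 3 equal shares of 5/24 among Samuel, Kenneth, Fiona.
Samuel predeceased; the 5/24 allotted to Samuel's branch passes to Samuel's issue by representation.
Isaac is the sole taker at this level and receives the full 5/24.
Kenneth predeceased; the 5/24 allotted to Kenneth's branch passes to Kenneth's issue by representation.
The 5/24 is divided into 2 equal shares of 5/48 among Judith, Albert.
Judith is living and takes 5/48.
Albert is living and takes 5/48.
Fiona predeceased; the 5/24 allotted to Fiona's branch passes to Fiona's issue by representation.
The 5/24 is divided into 2 equal shares of 5/48 among Oliver, Martin.
Oliver is living and takes 5/48.
Martin predeceased; the 5/48 allotted to Martin's branch passes to Martin's issue by representation.
The 5/48 is divided into 2 equal shares of 5/96 among Harriet, Tessa.
Harriet is living and takes 5/96.
Tessa is living and takes 5/96.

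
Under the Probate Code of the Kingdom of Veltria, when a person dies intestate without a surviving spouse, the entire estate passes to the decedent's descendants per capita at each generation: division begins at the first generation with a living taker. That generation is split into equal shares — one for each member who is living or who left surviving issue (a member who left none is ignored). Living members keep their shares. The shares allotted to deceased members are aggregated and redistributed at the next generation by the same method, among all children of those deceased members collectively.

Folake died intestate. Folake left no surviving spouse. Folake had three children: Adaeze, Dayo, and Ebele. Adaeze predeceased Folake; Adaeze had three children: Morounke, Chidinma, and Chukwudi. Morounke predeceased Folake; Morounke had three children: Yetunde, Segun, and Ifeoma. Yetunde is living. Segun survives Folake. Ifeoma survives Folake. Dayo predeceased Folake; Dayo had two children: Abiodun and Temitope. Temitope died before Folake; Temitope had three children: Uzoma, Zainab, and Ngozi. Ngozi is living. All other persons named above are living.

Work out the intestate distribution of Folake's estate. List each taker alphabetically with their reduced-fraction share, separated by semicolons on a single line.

Abiodun 2/15; Chidinma 2/15; Chukwudi 2/15; Ebele 1/3; Ifeoma 2/45; Ngozi 2/45; Segun 2/45; Uzoma 2/45; Yetunde 2/45; Zainab 2/45

There is no surviving spouse, so the entire estate passes to Folake's descendants per capita at each generation.
At generation 1 (Adaeze, Dayo, Ebele) there are 3 shares of (1)/3 = 1/3 each.
Living: Ebele — each takes 1/3.
Deceased: Adaeze and Dayo. Their combined 2/3 is pooled and carried to generation 2.
At generation 2 (Morounke, Chidinma, Chukwudi, Abiodun, Temitope) there are 5 shares of (2/3)/5 = 2/15 each.
Living: Chidinma, Chukwudi, and Abiodun — each takes 2/15.
Deceased: Morounke and Temitope. Their combined 4/15 is pooled and carried to generation 3.
At generation 3 (Yetunde, Segun, Ifeoma, Uzoma, Zainab, Ngozi) there are 6 shares of (4/15)/6 = 2/45 each.
Living: Yetunde, Segun, Ifeoma, Uzoma, Zainab, and Ngozi — each takes 2/45.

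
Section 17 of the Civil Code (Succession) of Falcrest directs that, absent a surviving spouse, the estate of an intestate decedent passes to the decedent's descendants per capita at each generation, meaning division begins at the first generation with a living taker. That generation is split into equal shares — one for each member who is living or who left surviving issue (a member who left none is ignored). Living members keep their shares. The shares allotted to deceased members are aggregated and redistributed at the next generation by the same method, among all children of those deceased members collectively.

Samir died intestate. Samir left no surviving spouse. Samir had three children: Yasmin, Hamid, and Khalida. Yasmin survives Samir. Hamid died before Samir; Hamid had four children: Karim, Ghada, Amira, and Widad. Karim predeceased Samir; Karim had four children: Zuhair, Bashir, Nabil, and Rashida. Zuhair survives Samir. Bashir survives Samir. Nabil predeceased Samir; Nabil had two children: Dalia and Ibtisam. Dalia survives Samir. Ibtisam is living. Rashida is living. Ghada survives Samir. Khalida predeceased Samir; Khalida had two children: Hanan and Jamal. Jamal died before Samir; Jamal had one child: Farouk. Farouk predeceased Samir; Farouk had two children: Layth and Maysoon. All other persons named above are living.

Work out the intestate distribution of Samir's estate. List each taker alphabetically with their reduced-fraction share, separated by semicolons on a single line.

Amira 1/9; Bashir 2/45; Dalia 1/45; Ghada 1/9; Hanan 1/9; Ibtisam 1/45; Layth 1/45; Maysoon 1/45; Rashida 2/45; Widad 1/9; Yasmin 1/3; Zuhair 2/45

There is no surviving spouse, so the entire estate passes to Samir's descendants per capita at each generation.
At generation 1 (Yasmin, Hamid, Khalida) there are 3 shares of (1)/3 = 1/3 each.
Living: Yasmin — each takes 1/3.
Deceased: Hamid and Khalida. Their combined 2/3 is pooled and carried to generation 2.
At generation 2 (Karim, Ghada, Amira, Widad, Hanan, Jamal) there are 6 shares of (2/3)/6 = 1/9 each.
Living: Ghada, Amira, Widad, and Hanan — each takes 1/9.
Deceased: Karim and Jamal. Their combined 2/9 is pooled and carried to generation 3.
At generation 3 (Zuhair, Bashir, Nabil, Rashida, Farouk) there are 5 shares of (2/9)/5 = 2/45 each.
Living: Zuhair, Bashir, and Rashida — each takes 2/45.
Deceased: Nabil and Farouk. Their combined 4/45 is pooled and carried to generation 4.
At generation 4 (Dalia, Ibtisam, Layth, Maysoon) there are 4 shares of (4/45)/4 = 1/45 each.
Living: Dalia, Ibtisam, Layth, and Maysoon — each takes 1/45.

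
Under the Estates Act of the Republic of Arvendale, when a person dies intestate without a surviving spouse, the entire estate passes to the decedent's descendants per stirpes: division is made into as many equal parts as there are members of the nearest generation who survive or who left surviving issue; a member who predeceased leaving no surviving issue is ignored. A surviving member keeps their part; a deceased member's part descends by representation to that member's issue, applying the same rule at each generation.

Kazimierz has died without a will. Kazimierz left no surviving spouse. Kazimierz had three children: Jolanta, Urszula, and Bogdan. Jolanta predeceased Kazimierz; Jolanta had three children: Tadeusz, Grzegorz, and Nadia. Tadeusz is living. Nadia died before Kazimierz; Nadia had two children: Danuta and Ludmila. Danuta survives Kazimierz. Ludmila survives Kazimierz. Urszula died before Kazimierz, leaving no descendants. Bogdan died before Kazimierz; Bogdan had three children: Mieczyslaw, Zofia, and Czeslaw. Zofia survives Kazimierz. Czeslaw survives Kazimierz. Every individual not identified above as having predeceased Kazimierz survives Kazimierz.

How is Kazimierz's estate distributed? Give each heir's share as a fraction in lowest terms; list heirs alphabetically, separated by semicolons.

Czeslaw 1/6; Danuta 1/12; Grzegorz 1/6; Ludmila 1/12; Mieczyslaw 1/6; Tadeusz 1/6; Zofia 1/6

There is no surviving spouse, so the entire estate passes to Kazimierz's descendants per stirpes.
Urszula left no surviving issue, so that branch lapses and is disregarded.
The estate is divided into 2 equal shares of 1/2 among Jolanta, Bogdan.
Jolanta predeceased; the 1/2 allotted to Jolanta's branch passes to Jolanta's issue by representation.
The 1/2 is divided into 3 equal shares of 1/6 among Tadeusz, Grzegorz, Nadia.
Tadeusz is living and takes 1/6.
Grzegorz is living and takes 1/6.
Nadia predeceased; the 1/6 allotted to Nadia's branch passes to Nadia's issue by representation.
The 1/6 is divided into 2 equal shares of 1/12 among Danuta, Ludmila.
Danuta is living and takes 1/12.
Ludmila is living and takes 1/12.
Bogdan predeceased; the 1/2 allotted to Bogdan's branch passes to Bogdan's issue by representation.
The 1/2 is divided into 3 equal shares of 1/6 among Mieczyslaw, Zofia, Czeslaw.
Mieczyslaw is living and takes 1/6.
Zofia is living and takes 1/6.
Czeslaw is living and takes 1/6.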